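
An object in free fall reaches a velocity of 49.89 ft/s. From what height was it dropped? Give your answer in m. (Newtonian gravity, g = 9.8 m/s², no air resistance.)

v = 49.89 ft/s × 0.3048 = 15.2065 m/s
h = v² / (2g) = 15.2065² / (2 × 9.8) = 11.8 m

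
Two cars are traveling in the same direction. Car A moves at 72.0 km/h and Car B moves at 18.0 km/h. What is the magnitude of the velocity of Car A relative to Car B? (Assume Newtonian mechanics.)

v_rel = |v_A - v_B| = |72.0 - 18.0| = 54.0 km/h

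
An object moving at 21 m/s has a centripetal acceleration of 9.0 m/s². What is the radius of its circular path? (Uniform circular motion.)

r = v²/a_c = 21²/9.0 = 49.0 m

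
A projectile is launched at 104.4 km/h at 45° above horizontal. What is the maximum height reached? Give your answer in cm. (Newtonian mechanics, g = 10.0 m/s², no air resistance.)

v₀ = 104.4 km/h × 0.2777777777777778 = 29.0 m/s
H = v₀² × sin²(θ) / (2g) = 29.0² × sin(45°)² / (2 × 10.0) = 841.0 × 0.5 / 20.0 = 21.025 m
H = 21.025 m / 0.01 = 2102 cm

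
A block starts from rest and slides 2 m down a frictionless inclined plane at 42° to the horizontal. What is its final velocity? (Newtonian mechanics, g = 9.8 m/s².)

a = g sin(θ) = 9.8 × sin(42°) = 6.5575 m/s²
v = √(2ad) = √(2 × 6.5575 × 2) = 5.12 m/s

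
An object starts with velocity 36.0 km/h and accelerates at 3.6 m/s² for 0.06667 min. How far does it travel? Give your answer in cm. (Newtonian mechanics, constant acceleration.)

v₀ = 36.0 km/h × 0.2777777777777778 = 10.0 m/s
t = 0.06667 min × 60.0 = 4.0002 s
d = v₀ × t + ½ × a × t² = 10.0 × 4.0002 + 0.5 × 3.6 × 4.0002² = 68.8049 m
d = 68.8049 m / 0.01 = 6880 cm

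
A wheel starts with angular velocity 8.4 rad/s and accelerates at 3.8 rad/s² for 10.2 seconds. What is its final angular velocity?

ω = ω₀ + αt = 8.4 + 3.8 × 10.2 = 47.16 rad/s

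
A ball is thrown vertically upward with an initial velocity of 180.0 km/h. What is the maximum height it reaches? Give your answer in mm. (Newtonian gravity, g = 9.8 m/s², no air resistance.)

v₀ = 180.0 km/h × 0.2777777777777778 = 50.0 m/s
h_max = v₀² / (2g) = 50.0² / (2 × 9.8) = 2500.0 / 19.6 = 127.551 m
h_max = 127.551 m / 0.001 = 127600 mm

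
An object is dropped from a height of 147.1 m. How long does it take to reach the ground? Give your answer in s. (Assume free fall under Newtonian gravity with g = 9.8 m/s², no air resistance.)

t = √(2h/g) = √(2 × 147.1 / 9.8) = 5.479 s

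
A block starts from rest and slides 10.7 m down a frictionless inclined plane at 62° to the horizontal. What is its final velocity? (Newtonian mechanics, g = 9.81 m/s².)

a = g sin(θ) = 9.81 × sin(62°) = 8.6617 m/s²
v = √(2ad) = √(2 × 8.6617 × 10.7) = 13.61 m/s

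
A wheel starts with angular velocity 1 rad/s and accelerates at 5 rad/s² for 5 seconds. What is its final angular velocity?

ω = ω₀ + αt = 1 + 5 × 5 = 26 rad/s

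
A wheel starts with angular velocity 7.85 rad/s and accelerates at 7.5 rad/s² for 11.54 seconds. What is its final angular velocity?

ω = ω₀ + αt = 7.85 + 7.5 × 11.54 = 94.4 rad/s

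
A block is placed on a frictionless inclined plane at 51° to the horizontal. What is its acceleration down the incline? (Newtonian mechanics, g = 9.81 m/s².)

a = g sin(θ) = 9.81 × sin(51°) = 9.81 × 0.7771 = 7.62 m/s²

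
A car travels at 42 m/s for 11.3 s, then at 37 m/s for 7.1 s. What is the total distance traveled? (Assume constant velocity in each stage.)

d₁ = v₁t₁ = 42 × 11.3 = 474.6 m
d₂ = v₂t₂ = 37 × 7.1 = 262.7 m
d_total = 474.6 + 262.7 = 737.3 m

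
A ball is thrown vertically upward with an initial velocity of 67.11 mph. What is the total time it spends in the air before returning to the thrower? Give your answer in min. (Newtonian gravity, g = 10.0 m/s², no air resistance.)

v₀ = 67.11 mph × 0.44704 = 30.0009 m/s
t_total = 2 × v₀ / g = 2 × 30.0009 / 10.0 = 6.00018 s
t_total = 6.00018 s / 60.0 = 0.1 min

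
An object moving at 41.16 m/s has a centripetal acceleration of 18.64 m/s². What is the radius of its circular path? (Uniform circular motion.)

r = v²/a_c = 41.16²/18.64 = 90.89 m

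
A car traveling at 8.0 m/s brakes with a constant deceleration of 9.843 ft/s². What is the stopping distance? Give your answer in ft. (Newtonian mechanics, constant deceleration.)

a = 9.843 ft/s² × 0.3048 = 3.00015 m/s²
d = v₀² / (2a) = 8.0² / (2 × 3.00015) = 64.0 / 6.0003 = 10.6661 m
d = 10.6661 m / 0.3048 = 34.99 ft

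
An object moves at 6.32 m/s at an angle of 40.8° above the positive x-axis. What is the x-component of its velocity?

vₓ = v cos(θ) = 6.32 × cos(40.8°) = 4.78 m/s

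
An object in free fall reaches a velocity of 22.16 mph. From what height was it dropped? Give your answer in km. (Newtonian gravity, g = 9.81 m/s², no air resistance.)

v = 22.16 mph × 0.44704 = 9.90641 m/s
h = v² / (2g) = 9.90641² / (2 × 9.81) = 5.00188 m
h = 5.00188 m / 1000.0 = 0.005002 km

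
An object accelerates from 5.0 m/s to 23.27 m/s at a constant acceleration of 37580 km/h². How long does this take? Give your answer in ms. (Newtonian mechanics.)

a = 37580 km/h² × 7.716049382716049e-05 = 2.89969 m/s²
t = (v - v₀) / a = (23.27 - 5.0) / 2.89969 = 6.30067 s
t = 6.30067 s / 0.001 = 6301 ms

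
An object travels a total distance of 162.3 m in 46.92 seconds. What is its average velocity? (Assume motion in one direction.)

v_avg = Δd / Δt = 162.3 / 46.92 = 3.46 m/s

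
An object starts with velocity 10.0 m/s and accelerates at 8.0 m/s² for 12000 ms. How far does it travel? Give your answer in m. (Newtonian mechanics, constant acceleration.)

t = 12000 ms × 0.001 = 12.0 s
d = v₀ × t + ½ × a × t² = 10.0 × 12.0 + 0.5 × 8.0 × 12.0² = 696.0 m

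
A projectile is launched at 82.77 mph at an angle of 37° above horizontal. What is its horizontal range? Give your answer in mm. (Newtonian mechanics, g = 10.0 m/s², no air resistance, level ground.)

v₀ = 82.77 mph × 0.44704 = 37.0015 m/s
R = v₀² × sin(2θ) / g = 37.0015² × sin(2 × 37°) / 10.0 = 1369.11 × 0.961262 / 10.0 = 131.607 m
R = 131.607 m / 0.001 = 131600 mm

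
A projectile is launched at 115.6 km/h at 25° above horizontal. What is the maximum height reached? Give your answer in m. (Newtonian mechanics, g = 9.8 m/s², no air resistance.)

v₀ = 115.6 km/h × 0.2777777777777778 = 32.1111 m/s
H = v₀² × sin²(θ) / (2g) = 32.1111² × sin(25°)² / (2 × 9.8) = 1031.12 × 0.178606 / 19.6 = 9.396 m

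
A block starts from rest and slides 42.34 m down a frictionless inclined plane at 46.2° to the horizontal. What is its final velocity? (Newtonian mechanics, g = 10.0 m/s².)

a = g sin(θ) = 10.0 × sin(46.2°) = 7.2176 m/s²
v = √(2ad) = √(2 × 7.2176 × 42.34) = 24.72 m/s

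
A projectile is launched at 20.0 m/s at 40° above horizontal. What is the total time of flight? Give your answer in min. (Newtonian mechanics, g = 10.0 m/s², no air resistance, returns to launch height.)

T = 2 × v₀ × sin(θ) / g = 2 × 20.0 × sin(40°) / 10.0 = 2 × 20.0 × 0.642788 / 10.0 = 2.57115 s
T = 2.57115 s / 60.0 = 0.04285 min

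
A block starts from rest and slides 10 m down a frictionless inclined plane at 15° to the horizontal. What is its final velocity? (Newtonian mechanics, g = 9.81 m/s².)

a = g sin(θ) = 9.81 × sin(15°) = 2.539 m/s²
v = √(2ad) = √(2 × 2.539 × 10) = 7.13 m/s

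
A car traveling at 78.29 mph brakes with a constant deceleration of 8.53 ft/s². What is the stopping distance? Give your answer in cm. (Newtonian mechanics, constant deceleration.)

v₀ = 78.29 mph × 0.44704 = 34.9988 m/s
a = 8.53 ft/s² × 0.3048 = 2.59994 m/s²
d = v₀² / (2a) = 34.9988² / (2 × 2.59994) = 1224.92 / 5.19988 = 235.567 m
d = 235.567 m / 0.01 = 23560 cm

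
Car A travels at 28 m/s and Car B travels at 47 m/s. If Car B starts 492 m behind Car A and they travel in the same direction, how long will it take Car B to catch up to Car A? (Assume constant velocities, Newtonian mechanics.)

Relative speed: v_rel = 47 - 28 = 19 m/s
Time to catch: t = d₀/v_rel = 492/19 = 25.89 s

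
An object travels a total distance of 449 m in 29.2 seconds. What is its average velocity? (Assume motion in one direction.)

v_avg = Δd / Δt = 449 / 29.2 = 15.38 m/s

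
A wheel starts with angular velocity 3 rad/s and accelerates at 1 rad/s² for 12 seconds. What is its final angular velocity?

ω = ω₀ + αt = 3 + 1 × 12 = 15 rad/s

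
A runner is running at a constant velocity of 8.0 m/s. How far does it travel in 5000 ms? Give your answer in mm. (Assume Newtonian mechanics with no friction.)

t = 5000 ms × 0.001 = 5.0 s
d = v × t = 8.0 × 5.0 = 40.0 m
d = 40.0 m / 0.001 = 40000 mm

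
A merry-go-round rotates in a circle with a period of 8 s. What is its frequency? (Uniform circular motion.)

f = 1/T = 1/8 = 0.125 Hz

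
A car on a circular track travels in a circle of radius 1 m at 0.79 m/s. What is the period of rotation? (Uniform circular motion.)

T = 2πr/v = 2π×1/0.79 = 7.95 s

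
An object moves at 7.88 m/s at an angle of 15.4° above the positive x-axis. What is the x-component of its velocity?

vₓ = v cos(θ) = 7.88 × cos(15.4°) = 7.6 m/s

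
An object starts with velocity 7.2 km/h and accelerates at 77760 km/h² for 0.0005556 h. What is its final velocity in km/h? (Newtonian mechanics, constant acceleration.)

v₀ = 7.2 km/h × 0.2777777777777778 = 2.0 m/s
a = 77760 km/h² × 7.716049382716049e-05 = 6.0 m/s²
t = 0.0005556 h × 3600.0 = 2.00016 s
v = v₀ + a × t = 2.0 + 6.0 × 2.00016 = 14.001 m/s
v = 14.001 m/s / 0.2777777777777778 = 50.4 km/h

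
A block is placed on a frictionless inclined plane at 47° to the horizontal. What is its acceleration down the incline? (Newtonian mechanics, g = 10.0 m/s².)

a = g sin(θ) = 10.0 × sin(47°) = 10.0 × 0.7314 = 7.31 m/s²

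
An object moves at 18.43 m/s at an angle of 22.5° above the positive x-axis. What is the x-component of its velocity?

vₓ = v cos(θ) = 18.43 × cos(22.5°) = 17.03 m/s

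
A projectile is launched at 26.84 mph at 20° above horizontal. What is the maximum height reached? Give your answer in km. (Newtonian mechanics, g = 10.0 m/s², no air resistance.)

v₀ = 26.84 mph × 0.44704 = 11.9986 m/s
H = v₀² × sin²(θ) / (2g) = 11.9986² × sin(20°)² / (2 × 10.0) = 143.966 × 0.116978 / 20.0 = 0.842043 m
H = 0.842043 m / 1000.0 = 0.000842 km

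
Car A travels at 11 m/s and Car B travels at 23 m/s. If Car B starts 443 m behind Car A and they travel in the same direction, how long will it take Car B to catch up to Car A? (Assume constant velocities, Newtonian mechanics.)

Relative speed: v_rel = 23 - 11 = 12 m/s
Time to catch: t = d₀/v_rel = 443/12 = 36.92 s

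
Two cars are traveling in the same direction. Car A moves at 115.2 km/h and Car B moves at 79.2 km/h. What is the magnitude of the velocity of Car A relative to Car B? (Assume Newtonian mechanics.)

v_rel = |v_A - v_B| = |115.2 - 79.2| = 36.0 km/h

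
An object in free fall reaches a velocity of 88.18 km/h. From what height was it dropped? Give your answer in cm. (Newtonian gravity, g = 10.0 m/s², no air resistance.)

v = 88.18 km/h × 0.2777777777777778 = 24.4944 m/s
h = v² / (2g) = 24.4944² / (2 × 10.0) = 29.9988 m
h = 29.9988 m / 0.01 = 3000 cm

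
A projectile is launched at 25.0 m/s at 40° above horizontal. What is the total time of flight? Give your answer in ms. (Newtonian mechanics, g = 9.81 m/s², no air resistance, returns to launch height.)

T = 2 × v₀ × sin(θ) / g = 2 × 25.0 × sin(40°) / 9.81 = 2 × 25.0 × 0.642788 / 9.81 = 3.27619 s
T = 3.27619 s / 0.001 = 3276 ms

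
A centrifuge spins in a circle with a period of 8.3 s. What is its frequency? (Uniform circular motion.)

f = 1/T = 1/8.3 = 0.1205 Hz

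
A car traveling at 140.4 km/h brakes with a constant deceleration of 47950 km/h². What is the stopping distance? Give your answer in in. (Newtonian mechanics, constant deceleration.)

v₀ = 140.4 km/h × 0.2777777777777778 = 39.0 m/s
a = 47950 km/h² × 7.716049382716049e-05 = 3.69985 m/s²
d = v₀² / (2a) = 39.0² / (2 × 3.69985) = 1521.0 / 7.3997 = 205.549 m
d = 205.549 m / 0.0254 = 8092 in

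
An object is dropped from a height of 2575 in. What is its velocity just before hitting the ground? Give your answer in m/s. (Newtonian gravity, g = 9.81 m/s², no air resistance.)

h = 2575 in × 0.0254 = 65.405 m
v = √(2gh) = √(2 × 9.81 × 65.405) = 35.82 m/s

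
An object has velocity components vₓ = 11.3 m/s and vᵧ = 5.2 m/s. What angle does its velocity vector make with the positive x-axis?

θ = arctan(vᵧ/vₓ) = arctan(5.2/11.3) = 24.71°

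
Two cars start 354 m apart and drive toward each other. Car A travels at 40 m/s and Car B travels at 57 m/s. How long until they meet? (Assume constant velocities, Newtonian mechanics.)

Combined speed: v_combined = 40 + 57 = 97 m/s
Time to meet: t = d/v_combined = 354/97 = 3.65 s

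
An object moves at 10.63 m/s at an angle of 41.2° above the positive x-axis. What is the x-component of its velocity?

vₓ = v cos(θ) = 10.63 × cos(41.2°) = 8.0 m/s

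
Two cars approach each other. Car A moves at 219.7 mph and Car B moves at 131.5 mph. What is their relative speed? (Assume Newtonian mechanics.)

v_rel = v_A + v_B = 219.7 + 131.5 = 351.2 mph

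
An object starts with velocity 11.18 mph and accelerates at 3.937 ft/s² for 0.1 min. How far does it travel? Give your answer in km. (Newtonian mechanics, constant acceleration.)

v₀ = 11.18 mph × 0.44704 = 4.99791 m/s
a = 3.937 ft/s² × 0.3048 = 1.2 m/s²
t = 0.1 min × 60.0 = 6.0 s
d = v₀ × t + ½ × a × t² = 4.99791 × 6.0 + 0.5 × 1.2 × 6.0² = 51.5875 m
d = 51.5875 m / 1000.0 = 0.05159 km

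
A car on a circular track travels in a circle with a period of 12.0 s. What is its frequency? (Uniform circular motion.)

f = 1/T = 1/12.0 = 0.0833 Hz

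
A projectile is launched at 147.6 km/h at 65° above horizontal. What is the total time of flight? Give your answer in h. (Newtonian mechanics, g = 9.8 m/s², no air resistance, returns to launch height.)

v₀ = 147.6 km/h × 0.2777777777777778 = 41.0 m/s
T = 2 × v₀ × sin(θ) / g = 2 × 41.0 × sin(65°) / 9.8 = 2 × 41.0 × 0.906308 / 9.8 = 7.58339 s
T = 7.58339 s / 3600.0 = 0.002106 h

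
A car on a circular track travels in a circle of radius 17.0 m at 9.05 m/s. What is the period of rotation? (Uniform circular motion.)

T = 2πr/v = 2π×17.0/9.05 = 11.8 s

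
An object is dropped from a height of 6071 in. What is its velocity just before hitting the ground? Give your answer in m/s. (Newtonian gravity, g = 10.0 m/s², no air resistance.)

h = 6071 in × 0.0254 = 154.203 m
v = √(2gh) = √(2 × 10.0 × 154.203) = 55.53 m/s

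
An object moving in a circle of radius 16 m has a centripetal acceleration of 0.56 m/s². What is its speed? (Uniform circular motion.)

v = √(a_c × r) = √(0.56 × 16) = 2.99 m/s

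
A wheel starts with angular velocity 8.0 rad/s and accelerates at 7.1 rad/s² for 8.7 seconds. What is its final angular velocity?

ω = ω₀ + αt = 8.0 + 7.1 × 8.7 = 69.77 rad/s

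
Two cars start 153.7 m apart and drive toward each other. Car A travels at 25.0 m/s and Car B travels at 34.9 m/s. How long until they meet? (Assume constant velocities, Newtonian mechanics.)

Combined speed: v_combined = 25.0 + 34.9 = 59.9 m/s
Time to meet: t = d/v_combined = 153.7/59.9 = 2.57 s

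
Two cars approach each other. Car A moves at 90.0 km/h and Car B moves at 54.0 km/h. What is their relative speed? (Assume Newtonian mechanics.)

v_rel = v_A + v_B = 90.0 + 54.0 = 144.0 km/h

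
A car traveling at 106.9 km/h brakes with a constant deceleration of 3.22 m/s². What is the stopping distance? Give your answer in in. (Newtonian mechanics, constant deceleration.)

v₀ = 106.9 km/h × 0.2777777777777778 = 29.6944 m/s
d = v₀² / (2a) = 29.6944² / (2 × 3.22) = 881.757 / 6.44 = 136.919 m
d = 136.919 m / 0.0254 = 5391 in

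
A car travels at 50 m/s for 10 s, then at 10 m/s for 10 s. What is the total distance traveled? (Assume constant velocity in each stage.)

d₁ = v₁t₁ = 50 × 10 = 500 m
d₂ = v₂t₂ = 10 × 10 = 100 m
d_total = 500 + 100 = 600 m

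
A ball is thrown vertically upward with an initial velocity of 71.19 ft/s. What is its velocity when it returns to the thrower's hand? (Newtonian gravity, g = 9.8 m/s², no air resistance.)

By conservation of energy (no air resistance), the ball returns to the throw height with the same speed as launch, but directed downward.
|v_ground| = v₀ = 71.19 ft/s
v_ground = 71.19 ft/s (downward)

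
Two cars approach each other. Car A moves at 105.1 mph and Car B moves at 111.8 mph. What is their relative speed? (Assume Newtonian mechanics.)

v_rel = v_A + v_B = 105.1 + 111.8 = 216.9 mph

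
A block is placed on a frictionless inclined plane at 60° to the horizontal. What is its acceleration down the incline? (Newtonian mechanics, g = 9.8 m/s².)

a = g sin(θ) = 9.8 × sin(60°) = 9.8 × 0.866 = 8.49 m/s²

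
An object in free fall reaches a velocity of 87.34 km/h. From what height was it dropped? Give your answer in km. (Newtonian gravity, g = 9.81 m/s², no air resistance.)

v = 87.34 km/h × 0.2777777777777778 = 24.2611 m/s
h = v² / (2g) = 24.2611² / (2 × 9.81) = 30.0 m
h = 30.0 m / 1000.0 = 0.03 km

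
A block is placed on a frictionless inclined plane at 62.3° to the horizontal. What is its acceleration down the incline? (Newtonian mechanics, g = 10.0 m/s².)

a = g sin(θ) = 10.0 × sin(62.3°) = 10.0 × 0.8854 = 8.85 m/s²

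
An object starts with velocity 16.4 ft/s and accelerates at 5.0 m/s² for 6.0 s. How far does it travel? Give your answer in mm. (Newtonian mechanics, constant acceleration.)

v₀ = 16.4 ft/s × 0.3048 = 4.99872 m/s
d = v₀ × t + ½ × a × t² = 4.99872 × 6.0 + 0.5 × 5.0 × 6.0² = 119.992 m
d = 119.992 m / 0.001 = 120000 mm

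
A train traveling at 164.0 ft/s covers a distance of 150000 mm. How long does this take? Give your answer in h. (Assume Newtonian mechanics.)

d = 150000 mm × 0.001 = 150.0 m
v = 164.0 ft/s × 0.3048 = 49.9872 m/s
t = d / v = 150.0 / 49.9872 = 3.00077 s
t = 3.00077 s / 3600.0 = 0.0008335 h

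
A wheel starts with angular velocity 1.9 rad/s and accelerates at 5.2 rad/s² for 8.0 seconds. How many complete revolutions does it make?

θ = ω₀t + ½αt² = 1.9×8.0 + ½×5.2×8.0² = 181.6 rad
Total revolutions = θ/(2π) = 181.6/(2π) = 28.9
Complete revolutions = ⌊28.9⌋ = 28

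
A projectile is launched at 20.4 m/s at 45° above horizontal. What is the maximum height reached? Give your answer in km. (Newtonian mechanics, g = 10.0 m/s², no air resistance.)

H = v₀² × sin²(θ) / (2g) = 20.4² × sin(45°)² / (2 × 10.0) = 416.16 × 0.5 / 20.0 = 10.404 m
H = 10.404 m / 1000.0 = 0.0104 km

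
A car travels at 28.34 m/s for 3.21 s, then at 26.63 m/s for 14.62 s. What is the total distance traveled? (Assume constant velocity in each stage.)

d₁ = v₁t₁ = 28.34 × 3.21 = 90.9714 m
d₂ = v₂t₂ = 26.63 × 14.62 = 389.3306 m
d_total = 90.9714 + 389.3306 = 480.3 m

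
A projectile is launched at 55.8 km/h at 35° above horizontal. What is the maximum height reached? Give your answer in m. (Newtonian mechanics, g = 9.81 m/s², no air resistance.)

v₀ = 55.8 km/h × 0.2777777777777778 = 15.5 m/s
H = v₀² × sin²(θ) / (2g) = 15.5² × sin(35°)² / (2 × 9.81) = 240.25 × 0.32899 / 19.62 = 4.029 m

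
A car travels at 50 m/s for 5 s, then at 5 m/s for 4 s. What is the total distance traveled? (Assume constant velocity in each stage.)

d₁ = v₁t₁ = 50 × 5 = 250 m
d₂ = v₂t₂ = 5 × 4 = 20 m
d_total = 250 + 20 = 270 m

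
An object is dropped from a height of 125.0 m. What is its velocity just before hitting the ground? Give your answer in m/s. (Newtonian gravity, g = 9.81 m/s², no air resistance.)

v = √(2gh) = √(2 × 9.81 × 125.0) = 49.52 m/s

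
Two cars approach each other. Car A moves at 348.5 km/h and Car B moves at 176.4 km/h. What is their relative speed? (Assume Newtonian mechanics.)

v_rel = v_A + v_B = 348.5 + 176.4 = 524.9 km/h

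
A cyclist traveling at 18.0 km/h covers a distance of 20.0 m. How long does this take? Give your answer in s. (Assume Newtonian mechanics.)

v = 18.0 km/h × 0.2777777777777778 = 5.0 m/s
t = d / v = 20.0 / 5.0 = 4.0 s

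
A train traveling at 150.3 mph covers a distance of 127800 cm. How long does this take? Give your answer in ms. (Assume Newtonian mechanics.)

d = 127800 cm × 0.01 = 1278.0 m
v = 150.3 mph × 0.44704 = 67.1901 m/s
t = d / v = 1278.0 / 67.1901 = 19.0207 s
t = 19.0207 s / 0.001 = 19020 ms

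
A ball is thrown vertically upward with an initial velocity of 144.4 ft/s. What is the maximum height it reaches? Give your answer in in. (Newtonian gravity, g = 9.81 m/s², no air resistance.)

v₀ = 144.4 ft/s × 0.3048 = 44.0131 m/s
h_max = v₀² / (2g) = 44.0131² / (2 × 9.81) = 1937.15 / 19.62 = 98.7334 m
h_max = 98.7334 m / 0.0254 = 3887 in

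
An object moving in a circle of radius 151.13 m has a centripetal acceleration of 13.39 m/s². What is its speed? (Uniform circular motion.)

v = √(a_c × r) = √(13.39 × 151.13) = 44.98 m/s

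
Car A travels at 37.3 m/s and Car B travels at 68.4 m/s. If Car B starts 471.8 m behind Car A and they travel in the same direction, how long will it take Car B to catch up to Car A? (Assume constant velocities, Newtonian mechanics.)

Relative speed: v_rel = 68.4 - 37.3 = 31.1 m/s
Time to catch: t = d₀/v_rel = 471.8/31.1 = 15.17 s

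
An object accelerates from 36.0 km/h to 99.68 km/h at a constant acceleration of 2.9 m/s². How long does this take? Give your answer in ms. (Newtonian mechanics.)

v₀ = 36.0 km/h × 0.2777777777777778 = 10.0 m/s
v = 99.68 km/h × 0.2777777777777778 = 27.6889 m/s
t = (v - v₀) / a = (27.6889 - 10.0) / 2.9 = 6.09962 s
t = 6.09962 s / 0.001 = 6100 ms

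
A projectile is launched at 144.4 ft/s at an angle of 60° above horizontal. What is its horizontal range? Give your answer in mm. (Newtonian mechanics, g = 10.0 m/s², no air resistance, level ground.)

v₀ = 144.4 ft/s × 0.3048 = 44.0131 m/s
R = v₀² × sin(2θ) / g = 44.0131² × sin(2 × 60°) / 10.0 = 1937.15 × 0.866025 / 10.0 = 167.762 m
R = 167.762 m / 0.001 = 167800 mm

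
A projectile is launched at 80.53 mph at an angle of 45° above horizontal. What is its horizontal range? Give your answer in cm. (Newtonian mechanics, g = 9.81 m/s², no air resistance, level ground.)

v₀ = 80.53 mph × 0.44704 = 36.0001 m/s
R = v₀² × sin(2θ) / g = 36.0001² × sin(2 × 45°) / 9.81 = 1296.01 × 1.0 / 9.81 = 132.111 m
R = 132.111 m / 0.01 = 13210 cm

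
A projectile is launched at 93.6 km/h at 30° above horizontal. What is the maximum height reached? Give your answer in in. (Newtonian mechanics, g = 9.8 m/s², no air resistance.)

v₀ = 93.6 km/h × 0.2777777777777778 = 26.0 m/s
H = v₀² × sin²(θ) / (2g) = 26.0² × sin(30°)² / (2 × 9.8) = 676.0 × 0.25 / 19.6 = 8.62245 m
H = 8.62245 m / 0.0254 = 339.5 in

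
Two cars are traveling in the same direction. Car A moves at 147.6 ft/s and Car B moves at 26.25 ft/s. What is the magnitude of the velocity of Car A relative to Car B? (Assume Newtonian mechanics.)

v_rel = |v_A - v_B| = |147.6 - 26.25| = 121.35 ft/s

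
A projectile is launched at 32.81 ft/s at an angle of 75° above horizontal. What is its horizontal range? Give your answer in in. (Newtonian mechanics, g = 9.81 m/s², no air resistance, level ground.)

v₀ = 32.81 ft/s × 0.3048 = 10.0005 m/s
R = v₀² × sin(2θ) / g = 10.0005² × sin(2 × 75°) / 9.81 = 100.01 × 0.5 / 9.81 = 5.09735 m
R = 5.09735 m / 0.0254 = 200.7 in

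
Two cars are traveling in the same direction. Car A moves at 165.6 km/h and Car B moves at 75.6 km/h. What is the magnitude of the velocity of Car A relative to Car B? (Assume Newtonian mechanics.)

v_rel = |v_A - v_B| = |165.6 - 75.6| = 90.0 km/h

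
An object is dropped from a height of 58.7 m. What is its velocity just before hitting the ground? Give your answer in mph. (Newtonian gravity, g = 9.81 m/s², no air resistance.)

v = √(2gh) = √(2 × 9.81 × 58.7) = 33.9366 m/s
v = 33.9366 m/s / 0.44704 = 75.91 mph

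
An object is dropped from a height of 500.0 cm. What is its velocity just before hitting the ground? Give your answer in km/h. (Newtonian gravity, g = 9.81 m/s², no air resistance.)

h = 500.0 cm × 0.01 = 5.0 m
v = √(2gh) = √(2 × 9.81 × 5.0) = 9.90454 m/s
v = 9.90454 m/s / 0.2777777777777778 = 35.66 km/h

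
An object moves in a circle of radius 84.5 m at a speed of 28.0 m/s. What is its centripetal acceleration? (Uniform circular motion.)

a_c = v²/r = 28.0²/84.5 = 784.0/84.5 = 9.28 m/s²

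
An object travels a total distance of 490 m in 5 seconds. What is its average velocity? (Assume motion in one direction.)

v_avg = Δd / Δt = 490 / 5 = 98.0 m/s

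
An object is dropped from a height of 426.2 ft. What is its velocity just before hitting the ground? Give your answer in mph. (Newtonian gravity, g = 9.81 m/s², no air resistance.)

h = 426.2 ft × 0.3048 = 129.906 m
v = √(2gh) = √(2 × 9.81 × 129.906) = 50.4852 m/s
v = 50.4852 m/s / 0.44704 = 112.9 mph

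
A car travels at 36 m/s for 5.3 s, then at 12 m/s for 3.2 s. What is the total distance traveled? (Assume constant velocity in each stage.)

d₁ = v₁t₁ = 36 × 5.3 = 190.8 m
d₂ = v₂t₂ = 12 × 3.2 = 38.4 m
d_total = 190.8 + 38.4 = 229.2 m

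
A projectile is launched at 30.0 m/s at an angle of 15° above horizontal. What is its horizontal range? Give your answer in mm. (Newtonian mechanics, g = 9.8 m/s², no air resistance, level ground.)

R = v₀² × sin(2θ) / g = 30.0² × sin(2 × 15°) / 9.8 = 900.0 × 0.5 / 9.8 = 45.9184 m
R = 45.9184 m / 0.001 = 45920 mm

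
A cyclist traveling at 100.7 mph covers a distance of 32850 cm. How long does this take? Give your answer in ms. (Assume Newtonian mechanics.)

d = 32850 cm × 0.01 = 328.5 m
v = 100.7 mph × 0.44704 = 45.0169 m/s
t = d / v = 328.5 / 45.0169 = 7.29726 s
t = 7.29726 s / 0.001 = 7297 ms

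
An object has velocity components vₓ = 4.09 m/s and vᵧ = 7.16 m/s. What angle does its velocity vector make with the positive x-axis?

θ = arctan(vᵧ/vₓ) = arctan(7.16/4.09) = 60.26°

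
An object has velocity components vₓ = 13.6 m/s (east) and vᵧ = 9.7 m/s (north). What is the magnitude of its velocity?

|v| = √(vₓ² + vᵧ²) = √(13.6² + 9.7²) = √(279.05) = 16.7 m/s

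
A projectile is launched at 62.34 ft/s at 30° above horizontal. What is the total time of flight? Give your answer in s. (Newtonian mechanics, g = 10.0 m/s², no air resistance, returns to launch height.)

v₀ = 62.34 ft/s × 0.3048 = 19.0012 m/s
T = 2 × v₀ × sin(θ) / g = 2 × 19.0012 × sin(30°) / 10.0 = 2 × 19.0012 × 0.5 / 10.0 = 1.9 s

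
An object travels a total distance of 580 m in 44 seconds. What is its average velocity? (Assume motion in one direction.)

v_avg = Δd / Δt = 580 / 44 = 13.18 m/s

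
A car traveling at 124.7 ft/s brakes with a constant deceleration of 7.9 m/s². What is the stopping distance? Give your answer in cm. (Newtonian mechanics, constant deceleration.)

v₀ = 124.7 ft/s × 0.3048 = 38.0086 m/s
d = v₀² / (2a) = 38.0086² / (2 × 7.9) = 1444.65 / 15.8 = 91.4335 m
d = 91.4335 m / 0.01 = 9143 cm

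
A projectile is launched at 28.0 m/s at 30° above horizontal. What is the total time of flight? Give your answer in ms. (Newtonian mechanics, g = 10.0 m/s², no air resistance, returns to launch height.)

T = 2 × v₀ × sin(θ) / g = 2 × 28.0 × sin(30°) / 10.0 = 2 × 28.0 × 0.5 / 10.0 = 2.8 s
T = 2.8 s / 0.001 = 2800 ms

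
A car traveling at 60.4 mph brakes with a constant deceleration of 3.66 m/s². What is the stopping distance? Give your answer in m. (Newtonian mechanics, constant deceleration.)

v₀ = 60.4 mph × 0.44704 = 27.0012 m/s
d = v₀² / (2a) = 27.0012² / (2 × 3.66) = 729.065 / 7.32 = 99.6 m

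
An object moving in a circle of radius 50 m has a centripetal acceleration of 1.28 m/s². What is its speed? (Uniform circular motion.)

v = √(a_c × r) = √(1.28 × 50) = 8.0 m/s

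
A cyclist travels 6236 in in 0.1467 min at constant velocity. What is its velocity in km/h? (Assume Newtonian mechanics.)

d = 6236 in × 0.0254 = 158.394 m
t = 0.1467 min × 60.0 = 8.802 s
v = d / t = 158.394 / 8.802 = 17.9952 m/s
v = 17.9952 m/s / 0.2777777777777778 = 64.78 km/h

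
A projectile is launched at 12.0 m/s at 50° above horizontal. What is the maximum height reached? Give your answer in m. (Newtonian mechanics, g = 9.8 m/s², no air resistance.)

H = v₀² × sin²(θ) / (2g) = 12.0² × sin(50°)² / (2 × 9.8) = 144.0 × 0.586824 / 19.6 = 4.311 m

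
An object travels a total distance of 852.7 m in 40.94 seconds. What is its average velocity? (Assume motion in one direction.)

v_avg = Δd / Δt = 852.7 / 40.94 = 20.83 m/s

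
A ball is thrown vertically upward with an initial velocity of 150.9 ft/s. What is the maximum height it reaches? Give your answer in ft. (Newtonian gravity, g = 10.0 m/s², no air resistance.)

v₀ = 150.9 ft/s × 0.3048 = 45.9943 m/s
h_max = v₀² / (2g) = 45.9943² / (2 × 10.0) = 2115.48 / 20.0 = 105.774 m
h_max = 105.774 m / 0.3048 = 347.0 ft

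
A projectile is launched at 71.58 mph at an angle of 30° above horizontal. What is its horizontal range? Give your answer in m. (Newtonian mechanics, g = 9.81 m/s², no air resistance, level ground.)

v₀ = 71.58 mph × 0.44704 = 31.9991 m/s
R = v₀² × sin(2θ) / g = 31.9991² × sin(2 × 30°) / 9.81 = 1023.94 × 0.866025 / 9.81 = 90.39 m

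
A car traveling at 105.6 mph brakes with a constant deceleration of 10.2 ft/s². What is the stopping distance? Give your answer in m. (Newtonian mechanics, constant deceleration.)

v₀ = 105.6 mph × 0.44704 = 47.2074 m/s
a = 10.2 ft/s² × 0.3048 = 3.10896 m/s²
d = v₀² / (2a) = 47.2074² / (2 × 3.10896) = 2228.54 / 6.21792 = 358.4 m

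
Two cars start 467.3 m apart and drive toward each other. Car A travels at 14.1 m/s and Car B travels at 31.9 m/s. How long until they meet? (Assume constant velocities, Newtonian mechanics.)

Combined speed: v_combined = 14.1 + 31.9 = 46.0 m/s
Time to meet: t = d/v_combined = 467.3/46.0 = 10.16 s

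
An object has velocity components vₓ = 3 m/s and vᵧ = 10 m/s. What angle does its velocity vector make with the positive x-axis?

θ = arctan(vᵧ/vₓ) = arctan(10/3) = 73.3°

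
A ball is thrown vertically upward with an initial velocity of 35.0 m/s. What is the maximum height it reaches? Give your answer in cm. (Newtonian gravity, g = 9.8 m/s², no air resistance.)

h_max = v₀² / (2g) = 35.0² / (2 × 9.8) = 1225.0 / 19.6 = 62.5 m
h_max = 62.5 m / 0.01 = 6250 cm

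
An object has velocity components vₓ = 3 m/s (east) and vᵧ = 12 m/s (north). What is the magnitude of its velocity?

|v| = √(vₓ² + vᵧ²) = √(3² + 12²) = √(153) = 12.37 m/s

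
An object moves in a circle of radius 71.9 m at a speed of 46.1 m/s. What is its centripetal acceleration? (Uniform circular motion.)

a_c = v²/r = 46.1²/71.9 = 2125.21/71.9 = 29.56 m/s²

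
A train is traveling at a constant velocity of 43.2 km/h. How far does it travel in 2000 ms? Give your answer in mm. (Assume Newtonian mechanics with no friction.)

v = 43.2 km/h × 0.2777777777777778 = 12.0 m/s
t = 2000 ms × 0.001 = 2.0 s
d = v × t = 12.0 × 2.0 = 24.0 m
d = 24.0 m / 0.001 = 24000 mm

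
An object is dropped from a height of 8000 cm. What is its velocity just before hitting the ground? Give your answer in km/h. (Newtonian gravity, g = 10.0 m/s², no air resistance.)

h = 8000 cm × 0.01 = 80.0 m
v = √(2gh) = √(2 × 10.0 × 80.0) = 40.0 m/s
v = 40.0 m/s / 0.2777777777777778 = 144.0 km/h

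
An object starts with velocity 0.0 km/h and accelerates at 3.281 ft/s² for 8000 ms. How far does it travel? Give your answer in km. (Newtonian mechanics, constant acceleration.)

v₀ = 0.0 km/h × 0.2777777777777778 = 0.0 m/s
a = 3.281 ft/s² × 0.3048 = 1.00005 m/s²
t = 8000 ms × 0.001 = 8.0 s
d = v₀ × t + ½ × a × t² = 0.0 × 8.0 + 0.5 × 1.00005 × 8.0² = 32.0016 m
d = 32.0016 m / 1000.0 = 0.032 km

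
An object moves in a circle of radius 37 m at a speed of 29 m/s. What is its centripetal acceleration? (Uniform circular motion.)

a_c = v²/r = 29²/37 = 841/37 = 22.73 m/s²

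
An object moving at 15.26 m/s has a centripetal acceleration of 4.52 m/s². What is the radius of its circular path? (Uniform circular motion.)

r = v²/a_c = 15.26²/4.52 = 51.52 m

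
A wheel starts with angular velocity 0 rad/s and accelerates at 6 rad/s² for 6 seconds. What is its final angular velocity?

ω = ω₀ + αt = 0 + 6 × 6 = 36 rad/s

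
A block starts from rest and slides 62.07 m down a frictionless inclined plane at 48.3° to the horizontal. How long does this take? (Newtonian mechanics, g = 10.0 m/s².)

a = g sin(θ) = 10.0 × sin(48.3°) = 7.4664 m/s²
t = √(2d/a) = √(2 × 62.07 / 7.4664) = 4.08 s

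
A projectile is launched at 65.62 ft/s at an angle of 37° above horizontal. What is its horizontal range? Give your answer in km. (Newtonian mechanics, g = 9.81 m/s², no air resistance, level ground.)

v₀ = 65.62 ft/s × 0.3048 = 20.001 m/s
R = v₀² × sin(2θ) / g = 20.001² × sin(2 × 37°) / 9.81 = 400.04 × 0.961262 / 9.81 = 39.1991 m
R = 39.1991 m / 1000.0 = 0.0392 km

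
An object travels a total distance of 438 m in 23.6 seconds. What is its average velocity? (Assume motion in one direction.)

v_avg = Δd / Δt = 438 / 23.6 = 18.56 m/s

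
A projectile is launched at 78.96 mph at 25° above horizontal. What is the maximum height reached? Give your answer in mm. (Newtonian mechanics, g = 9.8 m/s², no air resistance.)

v₀ = 78.96 mph × 0.44704 = 35.2983 m/s
H = v₀² × sin²(θ) / (2g) = 35.2983² × sin(25°)² / (2 × 9.8) = 1245.97 × 0.178606 / 19.6 = 11.354 m
H = 11.354 m / 0.001 = 11350 mm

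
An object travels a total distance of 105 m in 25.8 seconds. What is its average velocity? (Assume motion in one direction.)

v_avg = Δd / Δt = 105 / 25.8 = 4.07 m/s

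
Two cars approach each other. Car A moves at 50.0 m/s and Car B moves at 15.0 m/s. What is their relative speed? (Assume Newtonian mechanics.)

v_rel = v_A + v_B = 50.0 + 15.0 = 65.0 m/s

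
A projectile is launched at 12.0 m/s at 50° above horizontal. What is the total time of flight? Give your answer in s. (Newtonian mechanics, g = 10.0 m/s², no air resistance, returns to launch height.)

T = 2 × v₀ × sin(θ) / g = 2 × 12.0 × sin(50°) / 10.0 = 2 × 12.0 × 0.766044 / 10.0 = 1.839 s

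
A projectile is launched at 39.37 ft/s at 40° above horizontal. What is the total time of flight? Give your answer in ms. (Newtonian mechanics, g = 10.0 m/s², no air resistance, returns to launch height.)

v₀ = 39.37 ft/s × 0.3048 = 12.0 m/s
T = 2 × v₀ × sin(θ) / g = 2 × 12.0 × sin(40°) / 10.0 = 2 × 12.0 × 0.642788 / 10.0 = 1.54269 s
T = 1.54269 s / 0.001 = 1543 ms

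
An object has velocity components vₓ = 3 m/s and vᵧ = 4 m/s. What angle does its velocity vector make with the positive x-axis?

θ = arctan(vᵧ/vₓ) = arctan(4/3) = 53.13°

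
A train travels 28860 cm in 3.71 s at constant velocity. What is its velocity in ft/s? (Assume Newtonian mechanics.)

d = 28860 cm × 0.01 = 288.6 m
v = d / t = 288.6 / 3.71 = 77.7898 m/s
v = 77.7898 m/s / 0.3048 = 255.2 ft/s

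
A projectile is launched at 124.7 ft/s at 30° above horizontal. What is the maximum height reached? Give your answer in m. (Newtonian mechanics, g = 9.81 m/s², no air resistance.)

v₀ = 124.7 ft/s × 0.3048 = 38.0086 m/s
H = v₀² × sin²(θ) / (2g) = 38.0086² × sin(30°)² / (2 × 9.81) = 1444.65 × 0.25 / 19.62 = 18.41 m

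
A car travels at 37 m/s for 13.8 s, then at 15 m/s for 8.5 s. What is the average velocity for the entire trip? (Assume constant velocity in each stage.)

d₁ = v₁t₁ = 37 × 13.8 = 510.6 m
d₂ = v₂t₂ = 15 × 8.5 = 127.5 m
d_total = 638.1 m, t_total = 22.3 s
v_avg = d_total/t_total = 638.1/22.3 = 28.61 m/s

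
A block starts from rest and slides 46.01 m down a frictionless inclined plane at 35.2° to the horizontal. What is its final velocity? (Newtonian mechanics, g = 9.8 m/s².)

a = g sin(θ) = 9.8 × sin(35.2°) = 5.649 m/s²
v = √(2ad) = √(2 × 5.649 × 46.01) = 22.8 m/s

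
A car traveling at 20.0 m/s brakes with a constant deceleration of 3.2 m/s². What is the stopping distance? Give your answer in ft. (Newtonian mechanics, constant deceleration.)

d = v₀² / (2a) = 20.0² / (2 × 3.2) = 400.0 / 6.4 = 62.5 m
d = 62.5 m / 0.3048 = 205.1 ft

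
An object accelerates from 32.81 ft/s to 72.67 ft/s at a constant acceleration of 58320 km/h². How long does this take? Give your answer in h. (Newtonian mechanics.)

v₀ = 32.81 ft/s × 0.3048 = 10.0005 m/s
v = 72.67 ft/s × 0.3048 = 22.1498 m/s
a = 58320 km/h² × 7.716049382716049e-05 = 4.5 m/s²
t = (v - v₀) / a = (22.1498 - 10.0005) / 4.5 = 2.69984 s
t = 2.69984 s / 3600.0 = 0.00075 h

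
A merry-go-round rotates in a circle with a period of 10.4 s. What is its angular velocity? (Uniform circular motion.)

ω = 2π/T = 2π/10.4 = 0.6042 rad/s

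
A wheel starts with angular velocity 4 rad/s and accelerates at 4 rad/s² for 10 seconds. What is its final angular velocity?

ω = ω₀ + αt = 4 + 4 × 10 = 44 rad/s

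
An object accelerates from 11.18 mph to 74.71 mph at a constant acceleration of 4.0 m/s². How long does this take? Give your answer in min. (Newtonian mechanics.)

v₀ = 11.18 mph × 0.44704 = 4.99791 m/s
v = 74.71 mph × 0.44704 = 33.3984 m/s
t = (v - v₀) / a = (33.3984 - 4.99791) / 4.0 = 7.10012 s
t = 7.10012 s / 60.0 = 0.1183 min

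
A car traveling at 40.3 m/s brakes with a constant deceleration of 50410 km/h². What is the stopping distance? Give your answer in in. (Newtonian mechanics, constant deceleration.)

a = 50410 km/h² × 7.716049382716049e-05 = 3.88966 m/s²
d = v₀² / (2a) = 40.3² / (2 × 3.88966) = 1624.09 / 7.77932 = 208.77 m
d = 208.77 m / 0.0254 = 8219 in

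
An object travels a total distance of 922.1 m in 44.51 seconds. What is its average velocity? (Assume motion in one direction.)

v_avg = Δd / Δt = 922.1 / 44.51 = 20.72 m/s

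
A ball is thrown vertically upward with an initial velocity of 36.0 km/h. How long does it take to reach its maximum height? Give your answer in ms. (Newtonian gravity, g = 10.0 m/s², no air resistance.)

v₀ = 36.0 km/h × 0.2777777777777778 = 10.0 m/s
t_up = v₀ / g = 10.0 / 10.0 = 1.0 s
t_up = 1.0 s / 0.001 = 1000 ms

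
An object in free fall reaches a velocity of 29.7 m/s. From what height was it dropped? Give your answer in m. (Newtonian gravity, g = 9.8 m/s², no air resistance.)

h = v² / (2g) = 29.7² / (2 × 9.8) = 45.0 m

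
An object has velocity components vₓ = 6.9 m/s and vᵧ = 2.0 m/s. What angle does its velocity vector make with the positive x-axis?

θ = arctan(vᵧ/vₓ) = arctan(2.0/6.9) = 16.16°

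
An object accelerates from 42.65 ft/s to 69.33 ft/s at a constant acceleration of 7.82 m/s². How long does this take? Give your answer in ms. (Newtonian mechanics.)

v₀ = 42.65 ft/s × 0.3048 = 12.9997 m/s
v = 69.33 ft/s × 0.3048 = 21.1318 m/s
t = (v - v₀) / a = (21.1318 - 12.9997) / 7.82 = 1.03991 s
t = 1.03991 s / 0.001 = 1040 ms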